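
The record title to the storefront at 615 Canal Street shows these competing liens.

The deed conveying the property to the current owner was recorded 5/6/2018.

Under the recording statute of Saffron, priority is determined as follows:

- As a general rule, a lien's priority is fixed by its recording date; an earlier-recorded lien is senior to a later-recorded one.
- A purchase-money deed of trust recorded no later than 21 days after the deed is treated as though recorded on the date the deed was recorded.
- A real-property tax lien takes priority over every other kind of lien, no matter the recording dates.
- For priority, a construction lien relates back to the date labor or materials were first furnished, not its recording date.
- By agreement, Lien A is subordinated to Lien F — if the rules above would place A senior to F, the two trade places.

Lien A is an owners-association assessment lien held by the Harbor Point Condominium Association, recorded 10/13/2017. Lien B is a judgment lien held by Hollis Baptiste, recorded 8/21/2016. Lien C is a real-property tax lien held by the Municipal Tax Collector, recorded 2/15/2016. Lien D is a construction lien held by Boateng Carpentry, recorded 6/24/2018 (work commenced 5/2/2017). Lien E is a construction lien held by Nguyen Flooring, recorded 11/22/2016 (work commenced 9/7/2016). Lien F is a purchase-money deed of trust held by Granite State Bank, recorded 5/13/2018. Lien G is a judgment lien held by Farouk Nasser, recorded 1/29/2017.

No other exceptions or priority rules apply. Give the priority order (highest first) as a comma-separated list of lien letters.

C, B, E, G, D, F, A

First, effective dates: D relates back to 5/2/2017 (work commenced); E is treated as recorded 9/7/2016, the work-commencement date; F was recorded within the 21-day window, so its effective date is the deed date 5/6/2018.
C is a real-property tax lien and takes priority over every other lien.
Remaining liens by effective date: B (8/21/2016), E (9/7/2016), G (1/29/2017), D (5/2/2017), A (10/13/2017), F (5/6/2018).
A would otherwise be senior to F, so under the subordination agreement A and F exchange positions.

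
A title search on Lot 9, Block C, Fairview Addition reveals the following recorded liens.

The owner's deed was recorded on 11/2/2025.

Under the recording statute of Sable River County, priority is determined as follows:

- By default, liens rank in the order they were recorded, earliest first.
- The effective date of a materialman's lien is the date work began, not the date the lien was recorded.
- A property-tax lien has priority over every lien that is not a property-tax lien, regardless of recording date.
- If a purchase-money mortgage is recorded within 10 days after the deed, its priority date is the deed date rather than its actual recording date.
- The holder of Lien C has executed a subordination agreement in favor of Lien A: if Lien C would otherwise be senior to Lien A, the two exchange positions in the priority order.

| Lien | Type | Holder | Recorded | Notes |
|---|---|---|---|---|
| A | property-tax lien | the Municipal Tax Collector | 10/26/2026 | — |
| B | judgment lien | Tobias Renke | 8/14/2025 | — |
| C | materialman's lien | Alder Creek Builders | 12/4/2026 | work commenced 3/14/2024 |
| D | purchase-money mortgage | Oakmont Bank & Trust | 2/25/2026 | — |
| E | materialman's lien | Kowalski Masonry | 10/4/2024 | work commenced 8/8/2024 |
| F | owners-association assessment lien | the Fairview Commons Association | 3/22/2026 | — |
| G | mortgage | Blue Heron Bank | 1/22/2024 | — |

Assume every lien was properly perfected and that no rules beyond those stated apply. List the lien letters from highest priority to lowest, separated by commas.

Effective dates after the stated exceptions: C relates back to 3/14/2024 (work commenced); D was recorded 115 days after the deed — beyond 10 days — so no relation-back applies; E relates back to 8/8/2024 (work commenced).
A is a property-tax lien and takes priority over every other lien.
Ordering the rest by effective date: G (1/22/2024), C (3/14/2024), E (8/8/2024), B (8/14/2025), D (2/25/2026), F (3/22/2026).
C already ranks below A; the subordination has no effect.

A, G, C, E, B, D, F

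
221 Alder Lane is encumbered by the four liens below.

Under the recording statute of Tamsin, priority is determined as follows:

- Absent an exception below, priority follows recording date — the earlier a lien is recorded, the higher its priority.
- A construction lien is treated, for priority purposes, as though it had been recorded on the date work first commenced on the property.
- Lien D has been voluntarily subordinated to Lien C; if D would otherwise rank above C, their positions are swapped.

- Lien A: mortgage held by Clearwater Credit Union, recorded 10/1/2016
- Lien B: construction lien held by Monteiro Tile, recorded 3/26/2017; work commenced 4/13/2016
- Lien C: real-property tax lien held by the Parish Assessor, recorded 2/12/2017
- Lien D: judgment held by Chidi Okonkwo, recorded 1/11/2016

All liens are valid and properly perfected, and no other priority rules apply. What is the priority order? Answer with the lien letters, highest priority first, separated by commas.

C, B, A, D

Effective dates after the stated exceptions: B is treated as recorded 4/13/2016, the work-commencement date.
Sorted by effective date: D (1/11/2016), B (4/13/2016), A (10/1/2016), C (2/12/2017).
Because D would otherwise rank above C, the subordination swaps them.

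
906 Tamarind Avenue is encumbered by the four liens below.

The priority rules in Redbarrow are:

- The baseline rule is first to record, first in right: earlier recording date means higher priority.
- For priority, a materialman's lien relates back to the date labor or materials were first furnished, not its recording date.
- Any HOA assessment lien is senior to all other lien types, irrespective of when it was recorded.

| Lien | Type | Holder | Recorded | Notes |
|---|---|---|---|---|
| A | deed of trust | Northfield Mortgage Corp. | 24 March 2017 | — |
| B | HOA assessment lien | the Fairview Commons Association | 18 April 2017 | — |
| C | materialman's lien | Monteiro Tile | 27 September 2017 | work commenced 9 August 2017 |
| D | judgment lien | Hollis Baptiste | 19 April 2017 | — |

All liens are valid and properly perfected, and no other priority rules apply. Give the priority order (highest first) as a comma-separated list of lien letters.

B, A, D, C

Effective dates: C relates back to 9 August 2017 (work commenced).
As an HOA assessment lien, B is senior to every other lien.
Remaining liens by effective date: A (24 March 2017), D (19 April 2017), C (9 August 2017).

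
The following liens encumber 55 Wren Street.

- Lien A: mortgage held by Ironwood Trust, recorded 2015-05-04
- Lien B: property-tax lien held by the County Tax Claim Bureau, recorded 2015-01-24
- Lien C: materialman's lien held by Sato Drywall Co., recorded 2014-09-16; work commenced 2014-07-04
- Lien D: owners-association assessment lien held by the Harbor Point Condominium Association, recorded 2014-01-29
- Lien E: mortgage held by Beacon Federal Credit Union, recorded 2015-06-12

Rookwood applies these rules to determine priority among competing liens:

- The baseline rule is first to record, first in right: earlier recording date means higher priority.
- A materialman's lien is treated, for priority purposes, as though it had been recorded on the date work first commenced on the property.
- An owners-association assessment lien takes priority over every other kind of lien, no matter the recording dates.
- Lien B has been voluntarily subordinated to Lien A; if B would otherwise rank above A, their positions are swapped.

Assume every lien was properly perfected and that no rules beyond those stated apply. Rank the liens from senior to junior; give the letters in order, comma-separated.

D, C, A, B, E

Adjusting effective dates: C's effective date is 2014-07-04, when work began.
As an owners-association assessment lien, D is senior to every other lien.
Ordering the rest by effective date: C (2014-07-04), B (2015-01-24), A (2015-05-04), E (2015-06-12).
The subordination applies — B was senior to A — so B and A swap.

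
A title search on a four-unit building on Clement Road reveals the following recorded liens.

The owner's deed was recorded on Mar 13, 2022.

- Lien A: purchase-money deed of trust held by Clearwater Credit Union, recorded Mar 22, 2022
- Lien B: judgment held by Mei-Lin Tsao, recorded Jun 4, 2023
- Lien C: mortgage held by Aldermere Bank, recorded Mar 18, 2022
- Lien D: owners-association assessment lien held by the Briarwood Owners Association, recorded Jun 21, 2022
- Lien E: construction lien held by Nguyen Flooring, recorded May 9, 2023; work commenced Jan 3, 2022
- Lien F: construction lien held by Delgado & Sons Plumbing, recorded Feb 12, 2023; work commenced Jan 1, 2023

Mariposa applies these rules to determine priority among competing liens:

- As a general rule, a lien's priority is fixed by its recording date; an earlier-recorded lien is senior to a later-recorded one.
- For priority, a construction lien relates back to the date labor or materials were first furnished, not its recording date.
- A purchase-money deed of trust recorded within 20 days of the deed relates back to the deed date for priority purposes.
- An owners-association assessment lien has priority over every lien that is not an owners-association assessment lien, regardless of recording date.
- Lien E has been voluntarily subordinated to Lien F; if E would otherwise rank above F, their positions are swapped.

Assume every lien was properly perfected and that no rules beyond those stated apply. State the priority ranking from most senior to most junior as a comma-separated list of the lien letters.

Effective dates: A relates back to the deed date Mar 13, 2022; E is treated as recorded Jan 3, 2022, the work-commencement date; F relates back to Jan 1, 2023 (work commenced).
D, as an owners-association assessment lien, has superpriority and ranks first.
Among the remaining liens, by effective date: E (Jan 3, 2022), A (Mar 13, 2022), C (Mar 18, 2022), F (Jan 1, 2023), B (Jun 4, 2023).
The subordination applies — E was senior to F — so E and F swap.

D, F, A, C, E, B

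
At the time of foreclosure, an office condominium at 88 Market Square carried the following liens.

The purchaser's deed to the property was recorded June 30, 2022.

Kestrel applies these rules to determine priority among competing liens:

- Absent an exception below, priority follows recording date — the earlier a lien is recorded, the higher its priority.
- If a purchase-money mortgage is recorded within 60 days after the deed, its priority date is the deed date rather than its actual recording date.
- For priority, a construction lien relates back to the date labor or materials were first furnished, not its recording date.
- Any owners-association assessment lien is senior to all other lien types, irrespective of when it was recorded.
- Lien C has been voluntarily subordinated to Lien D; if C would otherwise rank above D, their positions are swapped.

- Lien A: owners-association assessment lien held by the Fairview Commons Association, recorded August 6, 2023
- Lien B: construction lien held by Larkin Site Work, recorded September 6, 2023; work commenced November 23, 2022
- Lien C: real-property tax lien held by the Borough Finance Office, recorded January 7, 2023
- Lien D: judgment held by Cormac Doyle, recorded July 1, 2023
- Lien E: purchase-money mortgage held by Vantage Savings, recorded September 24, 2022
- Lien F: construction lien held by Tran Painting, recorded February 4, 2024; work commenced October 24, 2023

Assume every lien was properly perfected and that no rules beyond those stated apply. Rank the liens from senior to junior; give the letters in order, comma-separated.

Adjusting effective dates: B's effective date is November 23, 2022, when work began; E missed the 60-day window (86 days after the deed), so its recording date stands; F is treated as recorded October 24, 2023, the work-commencement date.
As an owners-association assessment lien, A is senior to every other lien.
Among the remaining liens, by effective date: E (September 24, 2022), B (November 23, 2022), C (January 7, 2023), D (July 1, 2023), F (October 24, 2023).
C is senior to D before the subordination, so the two trade places.

A, E, B, D, C, F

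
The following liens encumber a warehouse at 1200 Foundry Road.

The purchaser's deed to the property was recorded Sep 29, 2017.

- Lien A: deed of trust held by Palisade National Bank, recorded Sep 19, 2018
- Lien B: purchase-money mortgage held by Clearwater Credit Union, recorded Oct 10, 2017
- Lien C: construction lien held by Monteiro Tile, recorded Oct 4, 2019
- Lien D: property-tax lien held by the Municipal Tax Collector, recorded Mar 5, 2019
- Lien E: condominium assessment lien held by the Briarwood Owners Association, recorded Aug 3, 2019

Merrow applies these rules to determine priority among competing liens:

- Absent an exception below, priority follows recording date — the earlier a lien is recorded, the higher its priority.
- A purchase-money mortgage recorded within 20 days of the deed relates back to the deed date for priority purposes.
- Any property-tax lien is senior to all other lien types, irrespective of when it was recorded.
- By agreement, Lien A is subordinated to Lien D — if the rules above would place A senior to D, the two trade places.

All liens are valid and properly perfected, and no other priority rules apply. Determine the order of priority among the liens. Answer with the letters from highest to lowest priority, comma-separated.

D, B, A, E, C

First, effective dates: B's effective date is the deed date, Sep 29, 2017.
D, as a property-tax lien, has superpriority and ranks first.
Remaining liens by effective date: B (Sep 29, 2017), A (Sep 19, 2018), E (Aug 3, 2019), C (Oct 4, 2019).
A is already junior to D, so the subordination agreement changes nothing.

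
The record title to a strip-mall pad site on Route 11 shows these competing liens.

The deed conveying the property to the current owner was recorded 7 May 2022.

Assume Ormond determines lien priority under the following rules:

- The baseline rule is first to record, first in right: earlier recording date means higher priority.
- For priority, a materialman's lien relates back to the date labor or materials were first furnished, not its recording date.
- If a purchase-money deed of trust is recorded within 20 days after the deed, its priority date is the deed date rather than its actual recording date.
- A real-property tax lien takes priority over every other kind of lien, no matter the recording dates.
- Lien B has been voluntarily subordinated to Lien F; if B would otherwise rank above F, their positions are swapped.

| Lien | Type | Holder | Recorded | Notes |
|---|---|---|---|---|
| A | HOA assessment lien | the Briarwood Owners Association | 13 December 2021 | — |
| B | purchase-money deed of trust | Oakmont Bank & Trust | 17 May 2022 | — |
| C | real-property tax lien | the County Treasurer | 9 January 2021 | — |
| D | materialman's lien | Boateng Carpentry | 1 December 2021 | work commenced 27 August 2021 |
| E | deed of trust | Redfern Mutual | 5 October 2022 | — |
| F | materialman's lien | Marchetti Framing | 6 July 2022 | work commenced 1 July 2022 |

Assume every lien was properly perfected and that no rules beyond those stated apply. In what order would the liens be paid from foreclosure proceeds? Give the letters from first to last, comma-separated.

Adjusting effective dates: B's effective date is the deed date, 7 May 2022; D is treated as recorded 27 August 2021, the work-commencement date; F is treated as recorded 1 July 2022, the work-commencement date.
C, as a real-property tax lien, has superpriority and ranks first.
Remaining liens by effective date: D (27 August 2021), A (13 December 2021), B (7 May 2022), F (1 July 2022), E (5 October 2022).
B would otherwise be senior to F, so under the subordination agreement B and F exchange positions.

C, D, A, F, B, E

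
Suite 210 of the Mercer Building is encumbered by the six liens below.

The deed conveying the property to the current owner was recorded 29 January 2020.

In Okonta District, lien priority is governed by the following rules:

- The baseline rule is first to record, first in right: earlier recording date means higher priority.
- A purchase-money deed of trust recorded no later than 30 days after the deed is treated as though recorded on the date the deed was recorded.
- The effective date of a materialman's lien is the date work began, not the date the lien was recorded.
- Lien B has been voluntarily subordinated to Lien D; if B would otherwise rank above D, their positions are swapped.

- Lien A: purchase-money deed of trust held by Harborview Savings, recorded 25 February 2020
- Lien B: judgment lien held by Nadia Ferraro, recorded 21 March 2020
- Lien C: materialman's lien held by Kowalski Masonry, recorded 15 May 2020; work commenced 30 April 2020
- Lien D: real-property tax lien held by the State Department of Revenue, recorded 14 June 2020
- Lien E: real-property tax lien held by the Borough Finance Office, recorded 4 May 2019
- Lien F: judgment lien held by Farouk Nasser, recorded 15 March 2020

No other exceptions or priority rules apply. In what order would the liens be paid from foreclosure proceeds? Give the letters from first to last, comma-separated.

E, A, F, D, C, B

First, effective dates: A relates back to the deed date 29 January 2020; C is treated as recorded 30 April 2020, the work-commencement date.
Ordering by effective date: E (4 May 2019), A (29 January 2020), F (15 March 2020), B (21 March 2020), C (30 April 2020), D (14 June 2020).
Because B would otherwise rank above D, the subordination swaps them.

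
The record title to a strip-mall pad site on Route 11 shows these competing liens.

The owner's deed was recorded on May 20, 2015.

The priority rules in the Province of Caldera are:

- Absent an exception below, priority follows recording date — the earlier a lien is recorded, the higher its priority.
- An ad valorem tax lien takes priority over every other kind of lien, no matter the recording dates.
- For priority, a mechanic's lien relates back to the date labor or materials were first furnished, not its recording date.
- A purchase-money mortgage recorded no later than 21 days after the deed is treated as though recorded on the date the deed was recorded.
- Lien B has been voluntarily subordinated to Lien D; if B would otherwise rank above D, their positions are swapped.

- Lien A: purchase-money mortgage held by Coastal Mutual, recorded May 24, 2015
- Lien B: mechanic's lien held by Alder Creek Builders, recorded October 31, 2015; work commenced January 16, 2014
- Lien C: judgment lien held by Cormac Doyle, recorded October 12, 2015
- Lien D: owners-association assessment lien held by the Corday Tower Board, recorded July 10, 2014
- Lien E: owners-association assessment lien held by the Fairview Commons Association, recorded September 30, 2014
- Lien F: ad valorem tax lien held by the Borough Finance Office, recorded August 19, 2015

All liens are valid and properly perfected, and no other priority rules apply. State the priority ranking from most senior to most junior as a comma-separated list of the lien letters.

Adjusting effective dates: A relates back to the deed date May 20, 2015; B relates back to January 16, 2014 (work commenced).
As an ad valorem tax lien, F is senior to every other lien.
Among the remaining liens, by effective date: B (January 16, 2014), D (July 10, 2014), E (September 30, 2014), A (May 20, 2015), C (October 12, 2015).
B would otherwise be senior to D, so under the subordination agreement B and D exchange positions.

F, D, B, E, A, C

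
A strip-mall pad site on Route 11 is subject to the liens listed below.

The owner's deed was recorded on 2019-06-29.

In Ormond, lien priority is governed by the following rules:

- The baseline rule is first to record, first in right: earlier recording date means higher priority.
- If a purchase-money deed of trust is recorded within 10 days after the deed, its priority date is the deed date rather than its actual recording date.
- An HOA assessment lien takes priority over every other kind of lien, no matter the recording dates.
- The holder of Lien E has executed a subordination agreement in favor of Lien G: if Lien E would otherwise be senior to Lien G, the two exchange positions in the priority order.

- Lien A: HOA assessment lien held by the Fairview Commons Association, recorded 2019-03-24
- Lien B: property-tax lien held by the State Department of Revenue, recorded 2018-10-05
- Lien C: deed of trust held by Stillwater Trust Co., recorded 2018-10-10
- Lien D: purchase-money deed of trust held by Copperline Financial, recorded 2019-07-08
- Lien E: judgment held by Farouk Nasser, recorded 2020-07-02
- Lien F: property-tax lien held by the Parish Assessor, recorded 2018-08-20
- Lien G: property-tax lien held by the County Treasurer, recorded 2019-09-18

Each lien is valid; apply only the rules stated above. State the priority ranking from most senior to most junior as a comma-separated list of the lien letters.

A, F, B, C, D, G, E

Effective dates after the stated exceptions: D's effective date is the deed date, 2019-06-29.
A is an HOA assessment lien and takes priority over every other lien.
The other liens, earliest effective date first: F (2018-08-20), B (2018-10-05), C (2018-10-10), D (2019-06-29), G (2019-09-18), E (2020-07-02).
Since E is not senior to G, the subordination leaves the order unchanged.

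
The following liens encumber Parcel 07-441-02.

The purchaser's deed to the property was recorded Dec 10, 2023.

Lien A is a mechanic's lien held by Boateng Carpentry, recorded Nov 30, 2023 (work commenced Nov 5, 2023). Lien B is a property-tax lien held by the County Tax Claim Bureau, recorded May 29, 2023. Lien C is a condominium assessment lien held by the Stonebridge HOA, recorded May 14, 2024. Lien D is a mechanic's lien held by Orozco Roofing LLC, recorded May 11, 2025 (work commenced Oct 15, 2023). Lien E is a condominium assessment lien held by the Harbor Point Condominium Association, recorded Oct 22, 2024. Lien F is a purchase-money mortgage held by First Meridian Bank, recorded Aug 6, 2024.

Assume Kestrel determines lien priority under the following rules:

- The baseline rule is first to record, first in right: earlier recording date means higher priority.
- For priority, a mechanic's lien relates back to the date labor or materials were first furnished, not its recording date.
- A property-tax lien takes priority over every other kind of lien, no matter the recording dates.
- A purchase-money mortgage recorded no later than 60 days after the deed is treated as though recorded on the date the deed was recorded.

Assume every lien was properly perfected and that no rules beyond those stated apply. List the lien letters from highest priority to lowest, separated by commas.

Effective dates: A's effective date is Nov 5, 2023, when work began; D relates back to Oct 15, 2023 (work commenced); F was recorded 240 days after the deed, outside the 60-day window, so it keeps its recording date.
B is a property-tax lien and takes priority over every other lien.
Among the remaining liens, by effective date: D (Oct 15, 2023), A (Nov 5, 2023), C (May 14, 2024), F (Aug 6, 2024), E (Oct 22, 2024).

B, D, A, C, F, E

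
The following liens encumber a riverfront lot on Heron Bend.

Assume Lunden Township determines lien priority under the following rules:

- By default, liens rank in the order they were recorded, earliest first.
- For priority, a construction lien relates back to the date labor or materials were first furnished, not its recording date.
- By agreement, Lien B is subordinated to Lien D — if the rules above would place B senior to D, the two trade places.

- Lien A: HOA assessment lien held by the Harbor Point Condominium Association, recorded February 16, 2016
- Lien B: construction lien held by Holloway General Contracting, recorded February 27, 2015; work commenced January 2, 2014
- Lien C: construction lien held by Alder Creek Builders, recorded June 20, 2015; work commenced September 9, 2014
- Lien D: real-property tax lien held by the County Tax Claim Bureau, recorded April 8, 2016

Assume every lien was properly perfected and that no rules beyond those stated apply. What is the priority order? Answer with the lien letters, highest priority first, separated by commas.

D, C, A, B

Adjusting effective dates: B relates back to January 2, 2014 (work commenced); C's effective date is September 9, 2014, when work began.
By effective date: B (January 2, 2014), C (September 9, 2014), A (February 16, 2016), D (April 8, 2016).
Because B would otherwise rank above D, the subordination swaps them.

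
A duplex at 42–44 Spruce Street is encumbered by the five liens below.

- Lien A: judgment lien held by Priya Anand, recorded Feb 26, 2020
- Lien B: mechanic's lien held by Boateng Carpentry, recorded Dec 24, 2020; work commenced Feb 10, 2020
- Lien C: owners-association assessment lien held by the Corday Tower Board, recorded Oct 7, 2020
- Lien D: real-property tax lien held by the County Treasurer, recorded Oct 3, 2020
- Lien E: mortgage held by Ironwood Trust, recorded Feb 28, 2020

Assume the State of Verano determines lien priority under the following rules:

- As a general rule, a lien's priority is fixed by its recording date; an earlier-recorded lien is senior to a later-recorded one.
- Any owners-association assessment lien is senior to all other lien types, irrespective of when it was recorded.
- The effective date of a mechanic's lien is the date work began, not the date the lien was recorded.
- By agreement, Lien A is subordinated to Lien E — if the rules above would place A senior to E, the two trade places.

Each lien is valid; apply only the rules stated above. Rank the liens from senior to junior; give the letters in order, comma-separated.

Effective dates: B's effective date is Feb 10, 2020, when work began.
As an owners-association assessment lien, C is senior to every other lien.
Remaining liens by effective date: B (Feb 10, 2020), A (Feb 26, 2020), E (Feb 28, 2020), D (Oct 3, 2020).
A is senior to E before the subordination, so the two trade places.

C, B, E, A, D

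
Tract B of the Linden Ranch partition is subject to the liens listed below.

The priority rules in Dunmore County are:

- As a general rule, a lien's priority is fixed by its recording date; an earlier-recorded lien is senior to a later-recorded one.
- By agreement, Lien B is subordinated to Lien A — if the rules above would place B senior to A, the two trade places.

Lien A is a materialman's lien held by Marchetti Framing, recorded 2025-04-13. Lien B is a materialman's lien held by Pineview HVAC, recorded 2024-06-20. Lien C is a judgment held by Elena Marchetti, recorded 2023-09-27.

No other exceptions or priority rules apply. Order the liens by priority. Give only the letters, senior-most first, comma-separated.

C, A, B

By effective date, earliest first: C (2023-09-27), B (2024-06-20), A (2025-04-13).
B is senior to A before the subordination, so the two trade places.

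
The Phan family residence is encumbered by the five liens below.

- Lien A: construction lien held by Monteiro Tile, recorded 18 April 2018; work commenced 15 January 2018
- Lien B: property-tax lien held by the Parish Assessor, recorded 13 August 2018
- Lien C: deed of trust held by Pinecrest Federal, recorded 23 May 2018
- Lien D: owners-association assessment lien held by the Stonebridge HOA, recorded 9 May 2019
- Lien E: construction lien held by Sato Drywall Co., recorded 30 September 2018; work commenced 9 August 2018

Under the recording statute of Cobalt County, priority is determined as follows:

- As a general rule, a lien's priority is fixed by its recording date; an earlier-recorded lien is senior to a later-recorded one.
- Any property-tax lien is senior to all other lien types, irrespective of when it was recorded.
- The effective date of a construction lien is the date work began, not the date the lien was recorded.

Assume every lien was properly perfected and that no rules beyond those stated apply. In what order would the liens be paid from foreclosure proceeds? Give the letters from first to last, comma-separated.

B, A, C, E, D

First, effective dates: A's effective date is 15 January 2018, when work began; E's effective date is 9 August 2018, when work began.
B is a property-tax lien, so it outranks all other liens regardless of date.
Among the remaining liens, by effective date: A (15 January 2018), C (23 May 2018), E (9 August 2018), D (9 May 2019).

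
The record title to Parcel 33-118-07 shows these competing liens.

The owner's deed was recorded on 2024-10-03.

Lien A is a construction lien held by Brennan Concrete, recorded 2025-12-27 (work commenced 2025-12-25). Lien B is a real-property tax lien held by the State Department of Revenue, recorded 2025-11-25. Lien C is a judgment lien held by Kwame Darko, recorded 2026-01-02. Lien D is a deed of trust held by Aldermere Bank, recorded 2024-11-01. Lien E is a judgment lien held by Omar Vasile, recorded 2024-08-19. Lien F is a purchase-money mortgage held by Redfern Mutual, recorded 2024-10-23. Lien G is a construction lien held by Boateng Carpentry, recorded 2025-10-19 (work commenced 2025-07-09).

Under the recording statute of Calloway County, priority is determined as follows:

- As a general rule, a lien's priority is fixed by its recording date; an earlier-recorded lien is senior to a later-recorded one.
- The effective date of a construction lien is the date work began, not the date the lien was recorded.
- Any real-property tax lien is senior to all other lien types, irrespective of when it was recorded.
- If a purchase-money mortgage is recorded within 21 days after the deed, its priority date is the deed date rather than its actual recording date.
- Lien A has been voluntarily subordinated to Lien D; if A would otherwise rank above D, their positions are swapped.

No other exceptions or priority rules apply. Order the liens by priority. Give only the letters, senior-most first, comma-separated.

B, E, F, D, G, A, C

Effective dates after the stated exceptions: A's effective date is 2025-12-25, when work began; F was recorded within the 21-day window, so its effective date is the deed date 2024-10-03; G relates back to 2025-07-09 (work commenced).
B, as a real-property tax lien, has superpriority and ranks first.
Remaining liens by effective date: E (2024-08-19), F (2024-10-03), D (2024-11-01), G (2025-07-09), A (2025-12-25), C (2026-01-02).
A already ranks below D; the subordination has no effect.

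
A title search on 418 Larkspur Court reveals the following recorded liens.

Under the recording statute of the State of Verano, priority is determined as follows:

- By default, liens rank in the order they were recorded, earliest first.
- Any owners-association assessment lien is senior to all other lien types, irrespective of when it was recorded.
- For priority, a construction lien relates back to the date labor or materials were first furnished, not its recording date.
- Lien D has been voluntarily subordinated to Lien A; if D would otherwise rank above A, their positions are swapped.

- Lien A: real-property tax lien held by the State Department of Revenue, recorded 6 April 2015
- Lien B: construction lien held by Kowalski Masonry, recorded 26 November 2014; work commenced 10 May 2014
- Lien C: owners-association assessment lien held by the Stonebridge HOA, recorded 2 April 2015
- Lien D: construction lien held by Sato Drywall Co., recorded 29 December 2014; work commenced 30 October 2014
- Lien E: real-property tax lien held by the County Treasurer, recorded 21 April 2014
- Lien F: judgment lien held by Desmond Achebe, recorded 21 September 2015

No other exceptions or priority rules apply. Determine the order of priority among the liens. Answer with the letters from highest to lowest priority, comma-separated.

C, E, B, A, D, F

Adjusting effective dates: B is treated as recorded 10 May 2014, the work-commencement date; D relates back to 30 October 2014 (work commenced).
C is an owners-association assessment lien, so it outranks all other liens regardless of date.
Among the remaining liens, by effective date: E (21 April 2014), B (10 May 2014), D (30 October 2014), A (6 April 2015), F (21 September 2015).
Because D would otherwise rank above A, the subordination swaps them.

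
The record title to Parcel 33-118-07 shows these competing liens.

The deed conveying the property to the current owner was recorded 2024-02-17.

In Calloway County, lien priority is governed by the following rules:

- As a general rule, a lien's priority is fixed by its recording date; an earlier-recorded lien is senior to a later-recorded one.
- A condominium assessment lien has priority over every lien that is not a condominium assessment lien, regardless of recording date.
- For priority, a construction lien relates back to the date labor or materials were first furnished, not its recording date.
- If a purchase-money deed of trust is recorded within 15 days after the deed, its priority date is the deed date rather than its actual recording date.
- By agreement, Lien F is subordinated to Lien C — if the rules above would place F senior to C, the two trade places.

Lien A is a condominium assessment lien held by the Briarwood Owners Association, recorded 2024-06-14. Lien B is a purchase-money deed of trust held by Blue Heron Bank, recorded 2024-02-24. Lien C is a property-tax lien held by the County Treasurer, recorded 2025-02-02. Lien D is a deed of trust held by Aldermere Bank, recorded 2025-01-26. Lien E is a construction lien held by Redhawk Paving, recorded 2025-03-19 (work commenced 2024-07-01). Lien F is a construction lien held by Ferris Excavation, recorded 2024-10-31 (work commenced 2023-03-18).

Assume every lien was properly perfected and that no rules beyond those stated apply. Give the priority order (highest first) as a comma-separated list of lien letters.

A, C, B, E, D, F

Effective dates: B was recorded within the 15-day window, so its effective date is the deed date 2024-02-17; E is treated as recorded 2024-07-01, the work-commencement date; F is treated as recorded 2023-03-18, the work-commencement date.
A is a condominium assessment lien and takes priority over every other lien.
Ordering the rest by effective date: F (2023-03-18), B (2024-02-17), E (2024-07-01), D (2025-01-26), C (2025-02-02).
F would otherwise be senior to C, so under the subordination agreement F and C exchange positions.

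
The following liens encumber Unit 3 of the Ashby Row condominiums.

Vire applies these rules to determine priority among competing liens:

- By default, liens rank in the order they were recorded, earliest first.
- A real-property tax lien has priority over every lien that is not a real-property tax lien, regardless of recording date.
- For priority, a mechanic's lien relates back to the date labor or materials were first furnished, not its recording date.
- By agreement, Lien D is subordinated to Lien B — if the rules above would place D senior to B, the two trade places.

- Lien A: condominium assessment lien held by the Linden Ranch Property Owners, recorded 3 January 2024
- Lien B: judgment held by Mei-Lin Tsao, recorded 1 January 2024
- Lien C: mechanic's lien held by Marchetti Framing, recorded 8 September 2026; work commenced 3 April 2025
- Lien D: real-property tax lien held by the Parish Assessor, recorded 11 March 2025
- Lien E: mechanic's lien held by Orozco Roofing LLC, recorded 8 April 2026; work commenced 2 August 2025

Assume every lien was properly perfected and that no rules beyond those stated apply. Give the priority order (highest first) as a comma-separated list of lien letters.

First, effective dates: C relates back to 3 April 2025 (work commenced); E's effective date is 2 August 2025, when work began.
D is a real-property tax lien and takes priority over every other lien.
Among the remaining liens, by effective date: B (1 January 2024), A (3 January 2024), C (3 April 2025), E (2 August 2025).
D is senior to B before the subordination, so the two trade places.

B, D, A, C, E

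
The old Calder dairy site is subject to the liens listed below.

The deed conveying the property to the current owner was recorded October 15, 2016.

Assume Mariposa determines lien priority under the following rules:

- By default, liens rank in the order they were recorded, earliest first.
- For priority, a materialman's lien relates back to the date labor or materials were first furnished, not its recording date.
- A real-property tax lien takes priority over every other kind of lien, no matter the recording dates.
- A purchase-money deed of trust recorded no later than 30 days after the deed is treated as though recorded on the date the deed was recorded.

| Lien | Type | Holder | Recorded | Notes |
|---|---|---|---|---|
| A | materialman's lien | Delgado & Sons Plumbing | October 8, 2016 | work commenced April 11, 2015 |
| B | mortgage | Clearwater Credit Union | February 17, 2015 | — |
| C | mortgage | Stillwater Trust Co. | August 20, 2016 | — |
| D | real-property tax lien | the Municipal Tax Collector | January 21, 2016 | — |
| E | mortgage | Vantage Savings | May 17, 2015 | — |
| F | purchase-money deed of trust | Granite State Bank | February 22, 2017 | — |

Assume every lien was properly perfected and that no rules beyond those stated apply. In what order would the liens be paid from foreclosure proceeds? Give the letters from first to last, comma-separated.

D, B, A, E, C, F

Adjusting effective dates: A's effective date is April 11, 2015, when work began; F was recorded 130 days after the deed — beyond 30 days — so no relation-back applies.
D, as a real-property tax lien, has superpriority and ranks first.
Among the remaining liens, by effective date: B (February 17, 2015), A (April 11, 2015), E (May 17, 2015), C (August 20, 2016), F (February 22, 2017).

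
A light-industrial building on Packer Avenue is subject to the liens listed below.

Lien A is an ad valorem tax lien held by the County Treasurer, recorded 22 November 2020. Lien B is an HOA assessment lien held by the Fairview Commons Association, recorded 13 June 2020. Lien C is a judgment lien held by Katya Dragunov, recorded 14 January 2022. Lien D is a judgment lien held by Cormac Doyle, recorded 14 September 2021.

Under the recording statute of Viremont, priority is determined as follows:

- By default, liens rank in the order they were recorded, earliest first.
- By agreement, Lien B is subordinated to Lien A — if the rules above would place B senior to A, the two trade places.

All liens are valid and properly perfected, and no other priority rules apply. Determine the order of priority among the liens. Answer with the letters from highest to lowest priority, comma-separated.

A, B, D, C

By effective date, earliest first: B (13 June 2020), A (22 November 2020), D (14 September 2021), C (14 January 2022).
B is senior to A before the subordination, so the two trade places.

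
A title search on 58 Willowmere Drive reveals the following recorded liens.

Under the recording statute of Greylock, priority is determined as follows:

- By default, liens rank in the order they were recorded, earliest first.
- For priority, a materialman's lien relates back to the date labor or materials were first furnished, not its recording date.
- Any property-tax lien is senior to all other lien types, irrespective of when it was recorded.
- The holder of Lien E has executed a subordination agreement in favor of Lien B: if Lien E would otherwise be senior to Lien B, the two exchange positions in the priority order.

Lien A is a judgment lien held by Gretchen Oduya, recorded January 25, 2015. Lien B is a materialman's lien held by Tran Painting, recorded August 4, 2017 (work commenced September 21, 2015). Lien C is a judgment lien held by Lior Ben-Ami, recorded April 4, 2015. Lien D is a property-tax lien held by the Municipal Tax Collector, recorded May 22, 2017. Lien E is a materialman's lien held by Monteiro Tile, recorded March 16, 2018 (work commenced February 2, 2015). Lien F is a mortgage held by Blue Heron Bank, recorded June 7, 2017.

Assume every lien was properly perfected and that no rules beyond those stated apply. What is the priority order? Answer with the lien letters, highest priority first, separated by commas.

Effective dates: B's effective date is September 21, 2015, when work began; E's effective date is February 2, 2015, when work began.
As a property-tax lien, D is senior to every other lien.
Remaining liens by effective date: A (January 25, 2015), E (February 2, 2015), C (April 4, 2015), B (September 21, 2015), F (June 7, 2017).
Because E would otherwise rank above B, the subordination swaps them.

D, A, B, C, E, F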